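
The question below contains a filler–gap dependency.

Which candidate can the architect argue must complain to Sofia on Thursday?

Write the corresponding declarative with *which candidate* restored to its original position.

The architect can argue which candidate must complain to Sofia on Thursday.

'which candidate' is the subject of the clause embedded under 'argue'. It moves to the left edge, and the trace sits right after 'argue':
Which candidate can the architect argue ___ must complain to Sofia on Thursday?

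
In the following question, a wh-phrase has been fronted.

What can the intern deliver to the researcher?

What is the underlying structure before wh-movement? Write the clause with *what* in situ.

The intern can deliver what to the researcher.

'what' functions as the direct object of 'deliver'. Wh-movement fronts it, leaving a gap right after 'deliver':
What can the intern deliver ___ to the researcher?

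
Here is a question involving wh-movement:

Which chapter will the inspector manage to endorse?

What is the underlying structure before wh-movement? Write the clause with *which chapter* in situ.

The inspector will manage to endorse which chapter.

'which chapter' is the direct object of 'endorse'. Wh-movement fronts it, leaving a gap right after 'endorse':
Which chapter will the inspector manage to endorse ___?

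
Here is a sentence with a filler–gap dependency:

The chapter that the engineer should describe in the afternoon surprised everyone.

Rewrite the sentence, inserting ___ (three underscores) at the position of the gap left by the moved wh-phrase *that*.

'that' is the direct object of 'describe'. The gap is right after 'describe'.

The chapter that the engineer should describe ___ in the afternoon surprised everyone.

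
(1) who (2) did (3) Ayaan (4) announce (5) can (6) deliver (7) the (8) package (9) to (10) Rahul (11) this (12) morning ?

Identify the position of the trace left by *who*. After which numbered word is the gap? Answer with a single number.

Underlying clause: Ayaan did announce who can deliver the package to Rahul this morning.
'who' is the subject of the clause embedded under 'announce'. Fronting leaves a gap immediately after 'announce':
Who did Ayaan announce ___ can deliver the package to Rahul this morning?
'announce' is word 4.

4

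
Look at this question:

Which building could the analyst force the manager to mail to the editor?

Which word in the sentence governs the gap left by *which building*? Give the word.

mail

In situ: The analyst could force the manager to mail which building to the editor.
'which building' functions as the direct object of 'mail'. Fronting leaves a gap immediately after 'mail':
Which building could the analyst force the manager to mail ___ to the editor?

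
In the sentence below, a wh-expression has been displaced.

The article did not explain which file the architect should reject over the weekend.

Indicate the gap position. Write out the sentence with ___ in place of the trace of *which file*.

The article did not explain which file the architect should reject ___ over the weekend.

Pre-movement form: The architect should reject which file over the weekend.
'which file' functions as the direct object of 'reject'. The gap is right after 'reject'.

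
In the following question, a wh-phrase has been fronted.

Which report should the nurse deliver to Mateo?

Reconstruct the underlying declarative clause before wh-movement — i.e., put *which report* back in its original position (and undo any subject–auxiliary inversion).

'which report' is the direct object of 'deliver'. It moves to the left edge, and the trace sits right after 'deliver':
Which report should the nurse deliver ___ to Mateo?

The nurse should deliver which report to Mateo.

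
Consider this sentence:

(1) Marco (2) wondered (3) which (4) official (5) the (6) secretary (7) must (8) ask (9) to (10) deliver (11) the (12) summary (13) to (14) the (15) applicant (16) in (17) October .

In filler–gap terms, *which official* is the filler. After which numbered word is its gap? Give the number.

8

Before movement: The secretary must ask which official to deliver the summary to the applicant in October.
The filler 'which official' is interpreted as the direct object of 'ask'. Fronting leaves a gap immediately after 'ask':
Marco wondered which official the secretary must ask ___ to deliver the summary to the applicant in October.
'ask' is word 8.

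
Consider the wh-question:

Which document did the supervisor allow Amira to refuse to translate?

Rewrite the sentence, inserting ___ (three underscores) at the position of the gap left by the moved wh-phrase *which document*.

Underlying clause: The supervisor did allow Amira to refuse to translate which document.
'which document' is the direct object of 'translate'. The gap is right after 'translate'.

Which document did the supervisor allow Amira to refuse to translate ___?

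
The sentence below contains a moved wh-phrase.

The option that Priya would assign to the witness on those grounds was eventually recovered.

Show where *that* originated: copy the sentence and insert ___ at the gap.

The filler 'that' is interpreted as the direct object of 'assign'. The gap is right after 'assign'.

The option that Priya would assign ___ to the witness on those grounds was eventually recovered.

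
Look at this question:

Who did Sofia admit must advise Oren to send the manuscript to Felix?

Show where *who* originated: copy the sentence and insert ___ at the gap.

Underlying clause: Sofia did admit who must advise Oren to send the manuscript to Felix.
'who' is the subject of the clause embedded under 'admit'. The gap is right after 'admit'.

Who did Sofia admit ___ must advise Oren to send the manuscript to Felix?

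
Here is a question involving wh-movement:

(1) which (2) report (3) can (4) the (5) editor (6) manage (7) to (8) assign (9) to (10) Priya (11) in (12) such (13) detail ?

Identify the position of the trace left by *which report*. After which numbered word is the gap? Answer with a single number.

In situ: The editor can manage to assign which report to Priya in such detail.
'which report' is the direct object of 'assign'. It moves to the left edge, and the trace sits right after 'assign':
Which report can the editor manage to assign ___ to Priya in such detail?
'assign' is word 8.

8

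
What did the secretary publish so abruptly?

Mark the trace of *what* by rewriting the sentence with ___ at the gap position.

Before movement: The secretary did publish what so abruptly.
'what' is the direct object of 'publish'. The gap is right after 'publish'.

What did the secretary publish ___ so abruptly?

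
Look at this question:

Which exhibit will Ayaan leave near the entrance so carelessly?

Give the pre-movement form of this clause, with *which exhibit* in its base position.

Ayaan will leave which exhibit near the entrance so carelessly.

'which exhibit' is the direct object of 'leave'. Fronting leaves a gap immediately after 'leave':
Which exhibit will Ayaan leave ___ near the entrance so carelessly?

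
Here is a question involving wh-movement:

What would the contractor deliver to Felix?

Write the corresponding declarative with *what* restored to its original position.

'what' functions as the direct object of 'deliver'. It moves to the left edge, and the trace sits right after 'deliver':
What would the contractor deliver ___ to Felix?

The contractor would deliver what to Felix.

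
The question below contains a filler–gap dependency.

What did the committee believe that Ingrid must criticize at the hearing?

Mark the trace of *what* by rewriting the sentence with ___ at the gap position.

What did the committee believe that Ingrid must criticize ___ at the hearing?

In situ: The committee did believe that Ingrid must criticize what at the hearing.
'what' functions as the direct object of 'criticize'. The gap is right after 'criticize'.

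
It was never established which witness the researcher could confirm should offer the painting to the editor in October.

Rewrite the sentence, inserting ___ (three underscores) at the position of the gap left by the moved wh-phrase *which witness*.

It was never established which witness the researcher could confirm ___ should offer the painting to the editor in October.

Before movement: The researcher could confirm which witness should offer the painting to the editor in October.
'which witness' is the subject of the clause embedded under 'confirm'. The gap is right after 'confirm'.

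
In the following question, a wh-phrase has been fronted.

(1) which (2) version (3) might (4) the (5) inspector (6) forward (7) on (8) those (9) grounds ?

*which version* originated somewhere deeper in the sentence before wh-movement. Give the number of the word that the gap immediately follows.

Underlying clause: The inspector might forward which version on those grounds.
'which version' is the direct object of 'forward'. It moves to the left edge, and the trace sits right after 'forward':
Which version might the inspector forward ___ on those grounds?
'forward' is word 6.

6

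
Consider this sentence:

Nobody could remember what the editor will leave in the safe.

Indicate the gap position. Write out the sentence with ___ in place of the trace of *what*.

Before movement: The editor will leave what in the safe.
'what' is the direct object of 'leave'. The gap is right after 'leave'.

Nobody could remember what the editor will leave ___ in the safe.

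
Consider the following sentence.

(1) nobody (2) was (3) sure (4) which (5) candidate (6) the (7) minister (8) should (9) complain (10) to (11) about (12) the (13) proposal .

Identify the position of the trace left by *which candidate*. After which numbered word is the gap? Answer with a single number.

In situ: The minister should complain to which candidate about the proposal.
The filler 'which candidate' is interpreted as the object of the preposition 'to'. It moves to the left edge, and the trace sits right after 'to':
Nobody was sure which candidate the minister should complain to ___ about the proposal.
'to' is word 10.

10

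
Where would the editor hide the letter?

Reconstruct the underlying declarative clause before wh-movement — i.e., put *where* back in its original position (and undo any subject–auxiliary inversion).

The editor would hide the letter where.

The filler 'where' is interpreted as the locative complement of 'hide'. It moves to the left edge, and the trace sits right after 'letter':
Where would the editor hide the letter ___?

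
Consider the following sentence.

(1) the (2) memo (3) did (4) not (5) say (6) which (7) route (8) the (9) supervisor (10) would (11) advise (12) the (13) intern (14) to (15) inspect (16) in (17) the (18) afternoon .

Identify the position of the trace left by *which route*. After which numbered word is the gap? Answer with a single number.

Before movement: The supervisor would advise the intern to inspect which route in the afternoon.
'which route' functions as the direct object of 'inspect'. Wh-movement fronts it, leaving a gap right after 'inspect':
The memo did not say which route the supervisor would advise the intern to inspect ___ in the afternoon.
'inspect' is word 15.

15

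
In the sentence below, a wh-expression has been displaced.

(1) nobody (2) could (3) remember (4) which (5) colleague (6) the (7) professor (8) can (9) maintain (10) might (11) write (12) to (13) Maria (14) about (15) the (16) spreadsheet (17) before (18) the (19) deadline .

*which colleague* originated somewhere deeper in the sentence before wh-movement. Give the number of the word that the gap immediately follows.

9

Before movement: The professor can maintain which colleague might write to Maria about the spreadsheet before the deadline.
'which colleague' is the subject of the clause embedded under 'maintain'. It moves to the left edge, and the trace sits right after 'maintain':
Nobody could remember which colleague the professor can maintain ___ might write to Maria about the spreadsheet before the deadline.
'maintain' is word 9.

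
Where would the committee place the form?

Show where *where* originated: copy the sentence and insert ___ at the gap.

Before movement: The committee would place the form where.
The filler 'where' is interpreted as the locative complement of 'place'. The gap is right after 'form'.

Where would the committee place the form ___?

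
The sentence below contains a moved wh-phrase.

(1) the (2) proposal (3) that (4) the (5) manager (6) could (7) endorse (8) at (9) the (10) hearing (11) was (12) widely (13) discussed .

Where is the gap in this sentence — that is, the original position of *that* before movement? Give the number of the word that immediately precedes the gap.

'that' is the direct object of 'endorse'. Fronting leaves a gap immediately after 'endorse':
The proposal that the manager could endorse ___ at the hearing was widely discussed.
'endorse' is word 7.

7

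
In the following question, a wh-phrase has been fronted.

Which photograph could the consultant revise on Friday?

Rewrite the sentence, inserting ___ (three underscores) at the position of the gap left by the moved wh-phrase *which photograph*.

Underlying clause: The consultant could revise which photograph on Friday.
'which photograph' is the direct object of 'revise'. The gap is right after 'revise'.

Which photograph could the consultant revise ___ on Friday?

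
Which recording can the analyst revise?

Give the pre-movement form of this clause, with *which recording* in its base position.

The filler 'which recording' is interpreted as the direct object of 'revise'. Wh-movement fronts it, leaving a gap right after 'revise':
Which recording can the analyst revise ___?

The analyst can revise which recording.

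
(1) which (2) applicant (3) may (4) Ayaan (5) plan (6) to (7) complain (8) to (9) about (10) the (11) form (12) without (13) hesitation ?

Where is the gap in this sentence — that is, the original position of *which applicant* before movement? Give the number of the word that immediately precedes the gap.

8

In situ: Ayaan may plan to complain to which applicant about the form without hesitation.
'which applicant' is the object of the preposition 'to'. Wh-movement fronts it, leaving a gap right after 'to':
Which applicant may Ayaan plan to complain to ___ about the form without hesitation?
'to' is word 8.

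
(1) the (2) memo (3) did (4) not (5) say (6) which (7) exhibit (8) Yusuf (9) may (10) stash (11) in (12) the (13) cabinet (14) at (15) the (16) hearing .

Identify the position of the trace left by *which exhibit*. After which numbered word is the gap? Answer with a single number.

Before movement: Yusuf may stash which exhibit in the cabinet at the hearing.
'which exhibit' functions as the direct object of 'stash'. Fronting leaves a gap immediately after 'stash':
The memo did not say which exhibit Yusuf may stash ___ in the cabinet at the hearing.
'stash' is word 10.

10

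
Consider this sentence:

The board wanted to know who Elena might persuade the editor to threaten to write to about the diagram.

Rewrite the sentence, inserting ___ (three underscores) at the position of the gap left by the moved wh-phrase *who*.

Underlying clause: Elena might persuade the editor to threaten to write to who about the diagram.
The filler 'who' is interpreted as the object of the preposition 'to'. The gap is right after 'to'.

The board wanted to know who Elena might persuade the editor to threaten to write to ___ about the diagram.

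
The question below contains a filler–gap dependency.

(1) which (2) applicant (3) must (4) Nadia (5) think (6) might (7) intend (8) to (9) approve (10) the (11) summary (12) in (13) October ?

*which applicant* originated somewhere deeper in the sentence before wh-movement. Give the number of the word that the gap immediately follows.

Underlying clause: Nadia must think which applicant might intend to approve the summary in October.
'which applicant' is the subject of the clause embedded under 'think'. It moves to the left edge, and the trace sits right after 'think':
Which applicant must Nadia think ___ might intend to approve the summary in October?
'think' is word 5.

5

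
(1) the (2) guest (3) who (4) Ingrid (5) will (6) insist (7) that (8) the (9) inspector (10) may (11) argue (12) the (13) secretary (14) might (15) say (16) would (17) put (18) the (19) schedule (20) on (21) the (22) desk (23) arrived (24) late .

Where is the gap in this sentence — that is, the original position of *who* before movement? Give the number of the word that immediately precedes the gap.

'who' functions as the subject of the clause embedded under 'say'. Fronting leaves a gap immediately after 'say':
The guest who Ingrid will insist that the inspector may argue the secretary might say ___ would put the schedule on the desk arrived late.
'say' is word 15.

15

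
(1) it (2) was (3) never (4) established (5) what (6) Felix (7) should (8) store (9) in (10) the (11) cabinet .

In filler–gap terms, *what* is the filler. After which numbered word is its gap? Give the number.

Underlying clause: Felix should store what in the cabinet.
The filler 'what' is interpreted as the direct object of 'store'. Wh-movement fronts it, leaving a gap right after 'store':
It was never established what Felix should store ___ in the cabinet.
'store' is word 8.

8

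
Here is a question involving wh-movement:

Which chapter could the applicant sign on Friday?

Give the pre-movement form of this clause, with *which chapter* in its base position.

The applicant could sign which chapter on Friday.

The filler 'which chapter' is interpreted as the direct object of 'sign'. It moves to the left edge, and the trace sits right after 'sign':
Which chapter could the applicant sign ___ on Friday?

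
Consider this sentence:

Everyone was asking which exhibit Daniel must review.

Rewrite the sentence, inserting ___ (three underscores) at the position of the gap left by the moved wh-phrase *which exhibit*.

In situ: Daniel must review which exhibit.
The filler 'which exhibit' is interpreted as the direct object of 'review'. The gap is right after 'review'.

Everyone was asking which exhibit Daniel must review ___.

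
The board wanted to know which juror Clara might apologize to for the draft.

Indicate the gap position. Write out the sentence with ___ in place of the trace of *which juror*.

The board wanted to know which juror Clara might apologize to ___ for the draft.

Underlying clause: Clara might apologize to which juror for the draft.
The filler 'which juror' is interpreted as the object of the preposition 'to'. The gap is right after 'to'.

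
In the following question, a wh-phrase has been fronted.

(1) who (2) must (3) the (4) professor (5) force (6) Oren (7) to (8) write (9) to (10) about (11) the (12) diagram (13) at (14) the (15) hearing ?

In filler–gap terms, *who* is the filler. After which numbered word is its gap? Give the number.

9

Pre-movement form: The professor must force Oren to write to who about the diagram at the hearing.
'who' functions as the object of the preposition 'to'. Fronting leaves a gap immediately after 'to':
Who must the professor force Oren to write to ___ about the diagram at the hearing?
'to' is word 9.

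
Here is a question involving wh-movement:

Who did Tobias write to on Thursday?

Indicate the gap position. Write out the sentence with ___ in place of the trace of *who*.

Who did Tobias write to ___ on Thursday?

Before movement: Tobias did write to who on Thursday.
'who' functions as the object of the preposition 'to'. The gap is right after 'to'.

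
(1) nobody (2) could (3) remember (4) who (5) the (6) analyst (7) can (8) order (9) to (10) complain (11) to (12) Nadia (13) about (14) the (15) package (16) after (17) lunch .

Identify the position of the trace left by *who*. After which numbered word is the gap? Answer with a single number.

Underlying clause: The analyst can order who to complain to Nadia about the package after lunch.
The filler 'who' is interpreted as the direct object of 'order'. Fronting leaves a gap immediately after 'order':
Nobody could remember who the analyst can order ___ to complain to Nadia about the package after lunch.
'order' is word 8.

8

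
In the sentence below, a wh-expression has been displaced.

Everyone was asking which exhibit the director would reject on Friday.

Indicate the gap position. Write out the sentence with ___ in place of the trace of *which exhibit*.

Pre-movement form: The director would reject which exhibit on Friday.
'which exhibit' is the direct object of 'reject'. The gap is right after 'reject'.

Everyone was asking which exhibit the director would reject ___ on Friday.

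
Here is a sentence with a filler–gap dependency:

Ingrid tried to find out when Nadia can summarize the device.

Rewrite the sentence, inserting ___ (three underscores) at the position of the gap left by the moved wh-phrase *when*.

Ingrid tried to find out when Nadia can summarize the device ___.

Before movement: Nadia can summarize the device when.
The filler 'when' is interpreted as the temporal adjunct. The gap is right after 'device'.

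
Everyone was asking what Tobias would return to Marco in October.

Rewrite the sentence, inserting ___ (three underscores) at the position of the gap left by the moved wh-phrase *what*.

Pre-movement form: Tobias would return what to Marco in October.
'what' is the direct object of 'return'. The gap is right after 'return'.

Everyone was asking what Tobias would return ___ to Marco in October.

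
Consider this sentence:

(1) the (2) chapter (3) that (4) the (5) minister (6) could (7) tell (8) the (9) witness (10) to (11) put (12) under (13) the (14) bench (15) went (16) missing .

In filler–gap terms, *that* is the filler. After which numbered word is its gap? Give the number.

'that' functions as the direct object of 'put'. Fronting leaves a gap immediately after 'put':
The chapter that the minister could tell the witness to put ___ under the bench went missing.
'put' is word 11.

11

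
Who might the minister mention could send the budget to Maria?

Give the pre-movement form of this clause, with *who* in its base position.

The minister might mention who could send the budget to Maria.

'who' is the subject of the clause embedded under 'mention'. Fronting leaves a gap immediately after 'mention':
Who might the minister mention ___ could send the budget to Maria?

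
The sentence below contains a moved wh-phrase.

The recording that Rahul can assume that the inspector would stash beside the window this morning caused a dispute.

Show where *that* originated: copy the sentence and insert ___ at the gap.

'that' is the direct object of 'stash'. The gap is right after 'stash'.

The recording that Rahul can assume that the inspector would stash ___ beside the window this morning caused a dispute.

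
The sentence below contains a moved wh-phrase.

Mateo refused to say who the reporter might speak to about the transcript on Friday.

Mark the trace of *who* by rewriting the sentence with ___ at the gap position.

In situ: The reporter might speak to who about the transcript on Friday.
'who' functions as the object of the preposition 'to'. The gap is right after 'to'.

Mateo refused to say who the reporter might speak to ___ about the transcript on Friday.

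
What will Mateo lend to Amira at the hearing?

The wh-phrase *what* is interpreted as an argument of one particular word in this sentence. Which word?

lend

Underlying clause: Mateo will lend what to Amira at the hearing.
'what' is the direct object of 'lend'. Wh-movement fronts it, leaving a gap right after 'lend':
What will Mateo lend ___ to Amira at the hearing?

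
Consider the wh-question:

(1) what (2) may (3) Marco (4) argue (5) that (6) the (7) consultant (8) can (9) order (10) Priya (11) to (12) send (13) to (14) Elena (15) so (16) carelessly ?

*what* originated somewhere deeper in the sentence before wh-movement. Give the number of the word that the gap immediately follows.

12

Before movement: Marco may argue that the consultant can order Priya to send what to Elena so carelessly.
'what' functions as the direct object of 'send'. It moves to the left edge, and the trace sits right after 'send':
What may Marco argue that the consultant can order Priya to send ___ to Elena so carelessly?
'send' is word 12.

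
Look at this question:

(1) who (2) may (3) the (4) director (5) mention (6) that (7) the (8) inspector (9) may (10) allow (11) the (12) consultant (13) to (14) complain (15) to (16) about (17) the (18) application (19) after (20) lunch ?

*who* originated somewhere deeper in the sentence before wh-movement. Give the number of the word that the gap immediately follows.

15

Underlying clause: The director may mention that the inspector may allow the consultant to complain to who about the application after lunch.
'who' is the object of the preposition 'to'. Wh-movement fronts it, leaving a gap right after 'to':
Who may the director mention that the inspector may allow the consultant to complain to ___ about the application after lunch?
'to' is word 15.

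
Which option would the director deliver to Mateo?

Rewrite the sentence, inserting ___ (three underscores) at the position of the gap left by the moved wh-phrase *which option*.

In situ: The director would deliver which option to Mateo.
'which option' functions as the direct object of 'deliver'. The gap is right after 'deliver'.

Which option would the director deliver ___ to Mateo?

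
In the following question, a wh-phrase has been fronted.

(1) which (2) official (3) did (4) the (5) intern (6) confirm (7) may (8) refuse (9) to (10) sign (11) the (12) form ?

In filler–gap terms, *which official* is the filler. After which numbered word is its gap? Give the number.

In situ: The intern did confirm which official may refuse to sign the form.
'which official' is the subject of the clause embedded under 'confirm'. Wh-movement fronts it, leaving a gap right after 'confirm':
Which official did the intern confirm ___ may refuse to sign the form?
'confirm' is word 6.

6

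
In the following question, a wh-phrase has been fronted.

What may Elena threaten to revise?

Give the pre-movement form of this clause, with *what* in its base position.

Elena may threaten to revise what.

'what' is the direct object of 'revise'. Wh-movement fronts it, leaving a gap right after 'revise':
What may Elena threaten to revise ___?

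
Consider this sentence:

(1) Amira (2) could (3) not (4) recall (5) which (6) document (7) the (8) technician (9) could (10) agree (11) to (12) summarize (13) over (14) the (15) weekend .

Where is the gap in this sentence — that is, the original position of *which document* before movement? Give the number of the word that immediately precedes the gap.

12

In situ: The technician could agree to summarize which document over the weekend.
The filler 'which document' is interpreted as the direct object of 'summarize'. Fronting leaves a gap immediately after 'summarize':
Amira could not recall which document the technician could agree to summarize ___ over the weekend.
'summarize' is word 12.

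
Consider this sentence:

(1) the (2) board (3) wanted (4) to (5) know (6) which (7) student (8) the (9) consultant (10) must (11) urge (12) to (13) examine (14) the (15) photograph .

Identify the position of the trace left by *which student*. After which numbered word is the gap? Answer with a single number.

11

Pre-movement form: The consultant must urge which student to examine the photograph.
The filler 'which student' is interpreted as the direct object of 'urge'. Wh-movement fronts it, leaving a gap right after 'urge':
The board wanted to know which student the consultant must urge ___ to examine the photograph.
'urge' is word 11.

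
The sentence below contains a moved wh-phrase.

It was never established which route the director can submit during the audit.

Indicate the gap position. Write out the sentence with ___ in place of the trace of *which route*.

In situ: The director can submit which route during the audit.
'which route' functions as the direct object of 'submit'. The gap is right after 'submit'.

It was never established which route the director can submit ___ during the audit.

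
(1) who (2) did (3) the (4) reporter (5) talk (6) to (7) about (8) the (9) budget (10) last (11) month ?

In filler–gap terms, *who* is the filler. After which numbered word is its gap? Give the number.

Underlying clause: The reporter did talk to who about the budget last month.
'who' is the object of the preposition 'to'. Wh-movement fronts it, leaving a gap right after 'to':
Who did the reporter talk to ___ about the budget last month?
'to' is word 6.

6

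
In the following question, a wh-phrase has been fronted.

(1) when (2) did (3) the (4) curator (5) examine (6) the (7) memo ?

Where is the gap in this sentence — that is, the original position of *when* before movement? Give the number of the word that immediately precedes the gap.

7

Before movement: The curator did examine the memo when.
'when' is the temporal adjunct. Wh-movement fronts it, leaving a gap right after 'memo':
When did the curator examine the memo ___?
'memo' is word 7.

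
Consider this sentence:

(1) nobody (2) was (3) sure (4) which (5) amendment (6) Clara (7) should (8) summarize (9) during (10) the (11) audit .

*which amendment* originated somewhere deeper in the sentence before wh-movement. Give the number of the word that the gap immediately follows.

Pre-movement form: Clara should summarize which amendment during the audit.
'which amendment' functions as the direct object of 'summarize'. It moves to the left edge, and the trace sits right after 'summarize':
Nobody was sure which amendment Clara should summarize ___ during the audit.
'summarize' is word 8.

8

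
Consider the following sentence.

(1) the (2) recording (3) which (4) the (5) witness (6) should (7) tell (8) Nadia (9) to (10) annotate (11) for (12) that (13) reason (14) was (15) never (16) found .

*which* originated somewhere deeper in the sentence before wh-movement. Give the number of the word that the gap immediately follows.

10

'which' is the direct object of 'annotate'. Fronting leaves a gap immediately after 'annotate':
The recording which the witness should tell Nadia to annotate ___ for that reason was never found.
'annotate' is word 10.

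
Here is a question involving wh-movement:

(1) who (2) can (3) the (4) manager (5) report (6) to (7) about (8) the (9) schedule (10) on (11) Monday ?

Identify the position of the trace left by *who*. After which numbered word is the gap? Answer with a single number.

Pre-movement form: The manager can report to who about the schedule on Monday.
'who' functions as the object of the preposition 'to'. It moves to the left edge, and the trace sits right after 'to':
Who can the manager report to ___ about the schedule on Monday?
'to' is word 6.

6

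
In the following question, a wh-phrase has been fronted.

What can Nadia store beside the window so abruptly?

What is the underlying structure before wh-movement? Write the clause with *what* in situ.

Nadia can store what beside the window so abruptly.

'what' is the direct object of 'store'. Fronting leaves a gap immediately after 'store':
What can Nadia store ___ beside the window so abruptly?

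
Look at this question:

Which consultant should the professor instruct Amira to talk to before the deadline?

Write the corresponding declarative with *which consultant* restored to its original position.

'which consultant' is the object of the preposition 'to'. Wh-movement fronts it, leaving a gap right after 'to':
Which consultant should the professor instruct Amira to talk to ___ before the deadline?

The professor should instruct Amira to talk to which consultant before the deadline.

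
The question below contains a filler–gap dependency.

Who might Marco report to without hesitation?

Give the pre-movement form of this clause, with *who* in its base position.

The filler 'who' is interpreted as the object of the preposition 'to'. Wh-movement fronts it, leaving a gap right after 'to':
Who might Marco report to ___ without hesitation?

Marco might report to who without hesitation.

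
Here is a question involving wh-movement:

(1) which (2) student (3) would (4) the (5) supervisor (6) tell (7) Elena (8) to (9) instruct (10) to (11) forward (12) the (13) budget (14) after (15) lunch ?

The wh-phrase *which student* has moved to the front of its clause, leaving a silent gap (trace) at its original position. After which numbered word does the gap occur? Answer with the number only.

9

In situ: The supervisor would tell Elena to instruct which student to forward the budget after lunch.
'which student' is the direct object of 'instruct'. Fronting leaves a gap immediately after 'instruct':
Which student would the supervisor tell Elena to instruct ___ to forward the budget after lunch?
'instruct' is word 9.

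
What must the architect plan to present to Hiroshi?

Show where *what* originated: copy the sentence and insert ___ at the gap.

Underlying clause: The architect must plan to present what to Hiroshi.
The filler 'what' is interpreted as the direct object of 'present'. The gap is right after 'present'.

What must the architect plan to present ___ to Hiroshi?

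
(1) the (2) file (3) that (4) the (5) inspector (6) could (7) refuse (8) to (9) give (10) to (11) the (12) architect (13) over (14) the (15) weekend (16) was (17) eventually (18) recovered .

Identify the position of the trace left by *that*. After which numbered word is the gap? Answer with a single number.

9

'that' functions as the direct object of 'give'. Fronting leaves a gap immediately after 'give':
The file that the inspector could refuse to give ___ to the architect over the weekend was eventually recovered.
'give' is word 9.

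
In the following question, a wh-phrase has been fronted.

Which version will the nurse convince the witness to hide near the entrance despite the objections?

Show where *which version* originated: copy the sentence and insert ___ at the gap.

Pre-movement form: The nurse will convince the witness to hide which version near the entrance despite the objections.
'which version' is the direct object of 'hide'. The gap is right after 'hide'.

Which version will the nurse convince the witness to hide ___ near the entrance despite the objections?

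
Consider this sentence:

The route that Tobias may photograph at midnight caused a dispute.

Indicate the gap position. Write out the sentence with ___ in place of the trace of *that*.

'that' functions as the direct object of 'photograph'. The gap is right after 'photograph'.

The route that Tobias may photograph ___ at midnight caused a dispute.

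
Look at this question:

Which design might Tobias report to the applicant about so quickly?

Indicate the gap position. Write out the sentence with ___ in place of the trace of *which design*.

Which design might Tobias report to the applicant about ___ so quickly?

Pre-movement form: Tobias might report to the applicant about which design so quickly.
The filler 'which design' is interpreted as the object of the preposition 'about'. The gap is right after 'about'.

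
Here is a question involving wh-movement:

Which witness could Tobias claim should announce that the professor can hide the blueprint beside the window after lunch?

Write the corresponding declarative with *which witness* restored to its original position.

'which witness' functions as the subject of the clause embedded under 'claim'. It moves to the left edge, and the trace sits right after 'claim':
Which witness could Tobias claim ___ should announce that the professor can hide the blueprint beside the window after lunch?

Tobias could claim which witness should announce that the professor can hide the blueprint beside the window after lunch.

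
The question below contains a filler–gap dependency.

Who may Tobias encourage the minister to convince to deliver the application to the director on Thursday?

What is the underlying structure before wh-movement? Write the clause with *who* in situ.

The filler 'who' is interpreted as the direct object of 'convince'. It moves to the left edge, and the trace sits right after 'convince':
Who may Tobias encourage the minister to convince ___ to deliver the application to the director on Thursday?

Tobias may encourage the minister to convince who to deliver the application to the director on Thursday.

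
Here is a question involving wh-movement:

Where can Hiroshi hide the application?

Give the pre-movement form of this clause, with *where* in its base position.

Hiroshi can hide the application where.

'where' functions as the locative complement of 'hide'. Wh-movement fronts it, leaving a gap right after 'application':
Where can Hiroshi hide the application ___?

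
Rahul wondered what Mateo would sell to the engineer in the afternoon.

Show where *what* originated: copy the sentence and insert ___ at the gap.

Rahul wondered what Mateo would sell ___ to the engineer in the afternoon.

Before movement: Mateo would sell what to the engineer in the afternoon.
'what' functions as the direct object of 'sell'. The gap is right after 'sell'.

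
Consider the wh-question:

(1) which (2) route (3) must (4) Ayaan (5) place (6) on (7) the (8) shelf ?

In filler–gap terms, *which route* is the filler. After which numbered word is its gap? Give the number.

Underlying clause: Ayaan must place which route on the shelf.
'which route' is the direct object of 'place'. It moves to the left edge, and the trace sits right after 'place':
Which route must Ayaan place ___ on the shelf?
'place' is word 5.

5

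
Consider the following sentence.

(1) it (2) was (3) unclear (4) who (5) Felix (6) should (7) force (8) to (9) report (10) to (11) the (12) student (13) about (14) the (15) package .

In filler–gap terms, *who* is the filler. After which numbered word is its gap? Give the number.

In situ: Felix should force who to report to the student about the package.
'who' is the direct object of 'force'. Fronting leaves a gap immediately after 'force':
It was unclear who Felix should force ___ to report to the student about the package.
'force' is word 7.

7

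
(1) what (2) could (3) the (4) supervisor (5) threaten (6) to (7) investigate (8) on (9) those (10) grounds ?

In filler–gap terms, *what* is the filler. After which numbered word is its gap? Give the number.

7

Underlying clause: The supervisor could threaten to investigate what on those grounds.
'what' is the direct object of 'investigate'. Fronting leaves a gap immediately after 'investigate':
What could the supervisor threaten to investigate ___ on those grounds?
'investigate' is word 7.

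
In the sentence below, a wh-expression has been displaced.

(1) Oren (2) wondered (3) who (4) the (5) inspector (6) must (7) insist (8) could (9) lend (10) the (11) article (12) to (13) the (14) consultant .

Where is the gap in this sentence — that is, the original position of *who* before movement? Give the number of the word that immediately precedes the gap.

Pre-movement form: The inspector must insist who could lend the article to the consultant.
The filler 'who' is interpreted as the subject of the clause embedded under 'insist'. Fronting leaves a gap immediately after 'insist':
Oren wondered who the inspector must insist ___ could lend the article to the consultant.
'insist' is word 7.

7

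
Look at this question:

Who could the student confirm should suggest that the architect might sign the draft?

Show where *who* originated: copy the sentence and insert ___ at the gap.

Underlying clause: The student could confirm who should suggest that the architect might sign the draft.
'who' is the subject of the clause embedded under 'confirm'. The gap is right after 'confirm'.

Who could the student confirm ___ should suggest that the architect might sign the draft?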